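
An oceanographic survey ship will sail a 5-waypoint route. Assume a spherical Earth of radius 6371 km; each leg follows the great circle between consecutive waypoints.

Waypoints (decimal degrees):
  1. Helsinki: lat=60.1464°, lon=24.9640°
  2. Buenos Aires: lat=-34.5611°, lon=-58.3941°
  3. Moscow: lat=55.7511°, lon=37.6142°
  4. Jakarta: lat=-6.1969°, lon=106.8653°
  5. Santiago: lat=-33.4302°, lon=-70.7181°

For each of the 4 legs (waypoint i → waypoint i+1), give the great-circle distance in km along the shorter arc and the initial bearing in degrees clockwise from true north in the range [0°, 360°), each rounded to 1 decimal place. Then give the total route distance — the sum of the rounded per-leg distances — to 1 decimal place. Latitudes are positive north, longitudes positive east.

Leg 1: φ1=1.0497527, φ2=-0.6032050, Δφ=-1.6529577, Δλ=-1.4548733 rad; a=sin²(Δφ/2)+cosφ1·cosφ2·sin²(Δλ/2)=0.7222956815; c=2·atan2(√a, √(1-a))=2.031514332; dist=6371·c=12942.778 ≈ 12942.8 km; running total=12942.8 km
Leg 1 bearing: y=sinΔλ·cosφ2=-0.81799460, x=cosφ1·sinφ2-sinφ1·cosφ2·cosΔλ=-0.36499775; θ=atan2(y, x)=-114.0469° <0 so +360° → 245.9531° ≈ 246.0°
Leg 2: φ1=-0.6032050, φ2=0.9730403, Δφ=1.5762452, Δλ=1.6756609 rad; a=sin²(Δφ/2)+cosφ1·cosφ2·sin²(Δλ/2)=0.7587151853; c=2·atan2(√a, √(1-a))=2.114641675; dist=6371·c=13472.382 ≈ 13472.4 km; running total=26415.2 km
Leg 2 bearing: y=sinΔλ·cosφ2=0.55969751, x=cosφ1·sinφ2-sinφ1·cosφ2·cosΔλ=0.64730557; θ=atan2(y, x)=40.8486° ≈ 40.8°
Leg 3: φ1=0.9730403, φ2=-0.1081563, Δφ=-1.0811966, Δλ=1.2086597 rad; a=sin²(Δφ/2)+cosφ1·cosφ2·sin²(Δλ/2)=0.4455059358; c=2·atan2(√a, √(1-a))=1.461591269; dist=6371·c=9311.798 ≈ 9311.8 km; running total=35727.0 km
Leg 3 bearing: y=sinΔλ·cosφ2=0.92967780, x=cosφ1·sinφ2-sinφ1·cosφ2·cosΔλ=-0.35188178; θ=atan2(y, x)=110.7316° ≈ 110.7°
Leg 4: φ1=-0.1081563, φ2=-0.5834671, Δφ=-0.4753108, Δλ=-3.0994150 rad; a=sin²(Δφ/2)+cosφ1·cosφ2·sin²(Δλ/2)=0.8847368965; c=2·atan2(√a, √(1-a))=2.448813169; dist=6371·c=15601.389 ≈ 15601.4 km; running total=51328.4 km
Leg 4 bearing: y=sinΔλ·cosφ2=-0.03518922, x=cosφ1·sinφ2-sinφ1·cosφ2·cosΔλ=-0.63770824; θ=atan2(y, x)=-176.8416° <0 so +360° → 183.1584° ≈ 183.2°

Leg 1: dist=12942.8 km, bearing=246.0°
Leg 2: dist=13472.4 km, bearing=40.8°
Leg 3: dist=9311.8 km, bearing=110.7°
Leg 4: dist=15601.4 km, bearing=183.2°
Total: 51328.4 km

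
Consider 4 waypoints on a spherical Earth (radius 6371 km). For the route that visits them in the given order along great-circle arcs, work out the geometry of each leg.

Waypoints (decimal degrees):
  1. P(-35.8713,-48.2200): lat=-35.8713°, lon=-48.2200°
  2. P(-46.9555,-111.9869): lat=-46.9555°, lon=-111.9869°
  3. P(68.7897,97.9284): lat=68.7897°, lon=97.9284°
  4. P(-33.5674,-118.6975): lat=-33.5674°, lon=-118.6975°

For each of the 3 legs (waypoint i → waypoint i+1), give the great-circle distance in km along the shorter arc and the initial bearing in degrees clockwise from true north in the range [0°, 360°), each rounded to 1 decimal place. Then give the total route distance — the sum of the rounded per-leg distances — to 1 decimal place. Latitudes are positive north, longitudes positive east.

Leg 1: dist=5306.5 km, bearing=235.8°
Leg 2: dist=17074.5 km, bearing=336.1°
Leg 3: dist=15482.3 km, bearing=49.6°
Total: 37863.3 km

Leg 1: φ1=-0.6260723, φ2=-0.8195281, Δφ=-0.1934558, Δλ=-1.1129424 rad; a=sin²(Δφ/2)+cosφ1·cosφ2·sin²(Δλ/2)=0.1636374439; c=2·atan2(√a, √(1-a))=0.832910559; dist=6371·c=5306.473 ≈ 5306.5 km; running total=5306.5 km
Leg 1 bearing: y=sinΔλ·cosφ2=-0.61226402, x=cosφ1·sinφ2-sinφ1·cosφ2·cosΔλ=-0.41541990; θ=atan2(y, x)=-124.1568° <0 so +360° → 235.8432° ≈ 235.8°
Leg 2: φ1=-0.8195281, φ2=1.2006068, Δφ=2.0201348, Δλ=3.6637131 rad; a=sin²(Δφ/2)+cosφ1·cosφ2·sin²(Δλ/2)=0.9476808250; c=2·atan2(√a, √(1-a))=2.680038944; dist=6371·c=17074.528 ≈ 17074.5 km; running total=22381.0 km
Leg 2 bearing: y=sinΔλ·cosφ2=-0.18043271, x=cosφ1·sinφ2-sinφ1·cosφ2·cosΔλ=0.40715053; θ=atan2(y, x)=-23.9010° <0 so +360° → 336.0990° ≈ 336.1°
Leg 3: φ1=1.2006068, φ2=-0.5858617, Δφ=-1.7864684, Δλ=-3.7808352 rad; a=sin²(Δφ/2)+cosφ1·cosφ2·sin²(Δλ/2)=0.8786984563; c=2·atan2(√a, √(1-a))=2.430113543; dist=6371·c=15482.253 ≈ 15482.3 km; running total=37863.3 km
Leg 3 bearing: y=sinΔλ·cosφ2=0.49709835, x=cosφ1·sinφ2-sinφ1·cosφ2·cosΔλ=0.42337117; θ=atan2(y, x)=49.5795° ≈ 49.6°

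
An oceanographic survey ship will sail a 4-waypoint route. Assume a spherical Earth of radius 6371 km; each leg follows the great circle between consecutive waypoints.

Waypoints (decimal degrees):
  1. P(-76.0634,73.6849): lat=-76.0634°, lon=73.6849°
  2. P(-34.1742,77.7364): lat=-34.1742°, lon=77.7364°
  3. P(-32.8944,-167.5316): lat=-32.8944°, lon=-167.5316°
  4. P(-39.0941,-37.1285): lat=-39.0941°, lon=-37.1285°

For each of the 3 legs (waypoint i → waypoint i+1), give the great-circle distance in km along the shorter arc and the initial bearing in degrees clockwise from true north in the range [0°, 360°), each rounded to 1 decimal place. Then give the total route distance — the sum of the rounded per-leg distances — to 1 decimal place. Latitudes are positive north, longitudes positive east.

Leg 1: dist=4662.6 km, bearing=5.0°
Leg 2: dist=9915.7 km, bearing=130.3°
Leg 3: dist=10517.3 km, bearing=143.6°
Total: 25095.6 km

Leg 1: φ1=-1.3275568, φ2=-0.5964523, Δφ=0.7311045, Δλ=0.0707120 rad; a=sin²(Δφ/2)+cosφ1·cosφ2·sin²(Δλ/2)=0.1280302745; c=2·atan2(√a, √(1-a))=0.731849952; dist=6371·c=4662.616 ≈ 4662.6 km; running total=4662.6 km
Leg 1 bearing: y=sinΔλ·cosφ2=0.05845368, x=cosφ1·sinφ2-sinφ1·cosφ2·cosΔλ=0.66568556; θ=atan2(y, x)=5.0183° ≈ 5.0°
Leg 2: φ1=-0.5964523, φ2=-0.5741156, Δφ=0.0223367, Δλ=-4.2807341 rad; a=sin²(Δφ/2)+cosφ1·cosφ2·sin²(Δλ/2)=0.4927897323; c=2·atan2(√a, √(1-a))=1.556375292; dist=6371·c=9915.667 ≈ 9915.7 km; running total=14578.3 km
Leg 2 bearing: y=sinΔλ·cosφ2=0.76265366, x=cosφ1·sinφ2-sinφ1·cosφ2·cosΔλ=-0.64664631; θ=atan2(y, x)=130.2943° ≈ 130.3°
Leg 3: φ1=-0.5741156, φ2=-0.6823208, Δφ=-0.1082052, Δλ=2.2759634 rad; a=sin²(Δφ/2)+cosφ1·cosφ2·sin²(Δλ/2)=0.5399608048; c=2·atan2(√a, √(1-a))=1.650803265; dist=6371·c=10517.268 ≈ 10517.3 km; running total=25095.6 km
Leg 3 bearing: y=sinΔλ·cosφ2=0.59101130, x=cosφ1·sinφ2-sinφ1·cosφ2·cosΔλ=-0.80269432; θ=atan2(y, x)=143.6364° ≈ 143.6°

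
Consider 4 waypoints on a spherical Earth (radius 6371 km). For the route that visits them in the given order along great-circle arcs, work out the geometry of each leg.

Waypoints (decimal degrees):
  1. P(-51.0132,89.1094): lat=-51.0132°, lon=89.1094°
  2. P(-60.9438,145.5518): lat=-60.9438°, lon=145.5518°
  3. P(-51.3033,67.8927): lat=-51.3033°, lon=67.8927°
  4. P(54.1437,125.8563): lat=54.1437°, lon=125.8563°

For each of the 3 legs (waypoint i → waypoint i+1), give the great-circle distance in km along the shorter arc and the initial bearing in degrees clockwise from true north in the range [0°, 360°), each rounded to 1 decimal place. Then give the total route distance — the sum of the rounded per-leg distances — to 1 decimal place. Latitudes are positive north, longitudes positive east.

Leg 1: dist=3554.4 km, bearing=130.1°
Leg 2: dist=4632.1 km, bearing=246.8°
Leg 3: dist=12898.1 km, bearing=33.5°
Total: 21084.6 km

Leg 1: φ1=-0.8903483, φ2=-1.0636700, Δφ=-0.1733217, Δλ=0.9851057 rad; a=sin²(Δφ/2)+cosφ1·cosφ2·sin²(Δλ/2)=0.0758168659; c=2·atan2(√a, √(1-a))=0.557904656; dist=6371·c=3554.411 ≈ 3554.4 km; running total=3554.4 km
Leg 1 bearing: y=sinΔλ·cosφ2=0.40472137, x=cosφ1·sinφ2-sinφ1·cosφ2·cosΔλ=-0.34128476; θ=atan2(y, x)=130.1395° ≈ 130.1°
Leg 2: φ1=-1.0636700, φ2=-0.8954115, Δφ=0.1682585, Δλ=-1.3554070 rad; a=sin²(Δφ/2)+cosφ1·cosφ2·sin²(Δλ/2)=0.1264321339; c=2·atan2(√a, √(1-a))=0.727054048; dist=6371·c=4632.061 ≈ 4632.1 km; running total=8186.5 km
Leg 2 bearing: y=sinΔλ·cosφ2=-0.61075142, x=cosφ1·sinφ2-sinφ1·cosφ2·cosΔλ=-0.26224206; θ=atan2(y, x)=-113.2375° <0 so +360° → 246.7625° ≈ 246.8°
Leg 3: φ1=-0.8954115, φ2=0.9449858, Δφ=1.8403973, Δλ=1.0116557 rad; a=sin²(Δφ/2)+cosφ1·cosφ2·sin²(Δλ/2)=0.7191494780; c=2·atan2(√a, √(1-a))=2.024501614; dist=6371·c=12898.100 ≈ 12898.1 km; running total=21084.6 km
Leg 3 bearing: y=sinΔλ·cosφ2=0.49655057, x=cosφ1·sinφ2-sinφ1·cosφ2·cosΔλ=0.74922063; θ=atan2(y, x)=33.5347° ≈ 33.5°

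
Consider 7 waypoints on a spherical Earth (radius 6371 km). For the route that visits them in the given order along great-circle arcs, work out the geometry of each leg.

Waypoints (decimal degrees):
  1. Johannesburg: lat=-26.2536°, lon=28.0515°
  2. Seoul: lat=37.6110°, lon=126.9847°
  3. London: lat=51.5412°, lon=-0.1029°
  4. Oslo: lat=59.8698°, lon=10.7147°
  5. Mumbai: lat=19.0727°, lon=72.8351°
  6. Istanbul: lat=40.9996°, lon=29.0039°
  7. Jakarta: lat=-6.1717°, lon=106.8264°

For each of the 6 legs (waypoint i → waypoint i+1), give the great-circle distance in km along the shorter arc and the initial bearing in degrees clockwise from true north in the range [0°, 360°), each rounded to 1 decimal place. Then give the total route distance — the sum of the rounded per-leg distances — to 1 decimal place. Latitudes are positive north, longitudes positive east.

Leg 1: φ1=-0.4582118, φ2=0.6564358, Δφ=1.1146475, Δλ=1.7267101 rad; a=sin²(Δφ/2)+cosφ1·cosφ2·sin²(Δλ/2)=0.6901417859; c=2·atan2(√a, √(1-a))=1.960899211; dist=6371·c=12492.889 ≈ 12492.9 km; running total=12492.9 km
Leg 1 bearing: y=sinΔλ·cosφ2=0.78256348, x=cosφ1·sinφ2-sinφ1·cosφ2·cosΔλ=0.49292880; θ=atan2(y, x)=57.7936° ≈ 57.8°
Leg 2: φ1=0.6564358, φ2=0.8995636, Δφ=0.2431279, Δλ=-2.2180971 rad; a=sin²(Δφ/2)+cosφ1·cosφ2·sin²(Δλ/2)=0.4096073224; c=2·atan2(√a, √(1-a))=1.389011421; dist=6371·c=8849.392 ≈ 8849.4 km; running total=21342.3 km
Leg 2 bearing: y=sinΔλ·cosφ2=-0.49613988, x=cosφ1·sinφ2-sinφ1·cosφ2·cosΔλ=0.84921250; θ=atan2(y, x)=-30.2950° <0 so +360° → 329.7050° ≈ 329.7°
Leg 3: φ1=0.8995636, φ2=1.0449251, Δφ=0.1453615, Δλ=0.1888027 rad; a=sin²(Δφ/2)+cosφ1·cosφ2·sin²(Δλ/2)=0.0080471397; c=2·atan2(√a, √(1-a))=0.179653203; dist=6371·c=1144.571 ≈ 1144.6 km; running total=22486.9 km
Leg 3 bearing: y=sinΔλ·cosφ2=0.09421063, x=cosφ1·sinφ2-sinφ1·cosφ2·cosΔλ=0.15183507; θ=atan2(y, x)=31.8188° ≈ 31.8°
Leg 4: φ1=1.0449251, φ2=0.3328814, Δφ=-0.7120437, Δλ=1.0842055 rad; a=sin²(Δφ/2)+cosφ1·cosφ2·sin²(Δλ/2)=0.2477705777; c=2·atan2(√a, √(1-a))=1.042041223; dist=6371·c=6638.845 ≈ 6638.8 km; running total=29125.7 km
Leg 4 bearing: y=sinΔλ·cosφ2=0.83540847, x=cosφ1·sinφ2-sinφ1·cosφ2·cosΔλ=-0.21820623; θ=atan2(y, x)=104.6384° ≈ 104.6°
Leg 5: φ1=0.3328814, φ2=0.7155780, Δφ=0.3826966, Δλ=-0.7649988 rad; a=sin²(Δφ/2)+cosφ1·cosφ2·sin²(Δλ/2)=0.1355359154; c=2·atan2(√a, √(1-a))=0.754041337; dist=6371·c=4803.997 ≈ 4804.0 km; running total=33929.7 km
Leg 5 bearing: y=sinΔλ·cosφ2=-0.52266680, x=cosφ1·sinφ2-sinφ1·cosφ2·cosΔλ=0.44213475; θ=atan2(y, x)=-49.7714° <0 so +360° → 310.2286° ≈ 310.2°
Leg 6: φ1=0.7155780, φ2=-0.1077165, Δφ=-0.8232945, Δλ=1.3582589 rad; a=sin²(Δφ/2)+cosφ1·cosφ2·sin²(Δλ/2)=0.4561268995; c=2·atan2(√a, √(1-a))=1.482937135; dist=6371·c=9447.792 ≈ 9447.8 km; running total=43377.5 km
Leg 6 bearing: y=sinΔλ·cosφ2=0.97183341, x=cosφ1·sinφ2-sinφ1·cosφ2·cosΔλ=-0.21872457; θ=atan2(y, x)=102.6839° ≈ 102.7°

Leg 1: dist=12492.9 km, bearing=57.8°
Leg 2: dist=8849.4 km, bearing=329.7°
Leg 3: dist=1144.6 km, bearing=31.8°
Leg 4: dist=6638.8 km, bearing=104.6°
Leg 5: dist=4804.0 km, bearing=310.2°
Leg 6: dist=9447.8 km, bearing=102.7°
Total: 43377.5 km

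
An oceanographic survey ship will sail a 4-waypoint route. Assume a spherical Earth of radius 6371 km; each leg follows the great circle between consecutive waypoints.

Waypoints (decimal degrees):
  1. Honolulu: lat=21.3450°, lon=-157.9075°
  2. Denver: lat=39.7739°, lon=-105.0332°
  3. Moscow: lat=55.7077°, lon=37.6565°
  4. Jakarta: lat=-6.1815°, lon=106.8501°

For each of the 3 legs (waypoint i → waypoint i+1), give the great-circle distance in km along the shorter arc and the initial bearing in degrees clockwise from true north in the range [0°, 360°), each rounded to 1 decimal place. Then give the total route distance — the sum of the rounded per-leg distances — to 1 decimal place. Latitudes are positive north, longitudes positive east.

Leg 1: φ1=0.3725405, φ2=0.6941855, Δφ=0.3216450, Δλ=0.9228306 rad; a=sin²(Δφ/2)+cosφ1·cosφ2·sin²(Δλ/2)=0.1675364298; c=2·atan2(√a, √(1-a))=0.843400061; dist=6371·c=5373.302 ≈ 5373.3 km; running total=5373.3 km
Leg 1 bearing: y=sinΔλ·cosφ2=0.61279508, x=cosφ1·sinφ2-sinφ1·cosφ2·cosΔλ=0.42702937; θ=atan2(y, x)=55.1291° ≈ 55.1°
Leg 2: φ1=0.6941855, φ2=0.9722828, Δφ=0.2780973, Δλ=2.4904051 rad; a=sin²(Δφ/2)+cosφ1·cosφ2·sin²(Δλ/2)=0.4079306440; c=2·atan2(√a, √(1-a))=1.385600809; dist=6371·c=8827.663 ≈ 8827.7 km; running total=14201.0 km
Leg 2 bearing: y=sinΔλ·cosφ2=0.34150353, x=cosφ1·sinφ2-sinφ1·cosφ2·cosΔλ=0.92166603; θ=atan2(y, x)=20.3311° ≈ 20.3°
Leg 3: φ1=0.9722828, φ2=-0.1078875, Δφ=-1.0801703, Δλ=1.2076561 rad; a=sin²(Δφ/2)+cosφ1·cosφ2·sin²(Δλ/2)=0.4449966180; c=2·atan2(√a, √(1-a))=1.460566471; dist=6371·c=9305.269 ≈ 9305.3 km; running total=23506.3 km
Leg 3 bearing: y=sinΔλ·cosφ2=0.92935096, x=cosφ1·sinφ2-sinφ1·cosφ2·cosΔλ=-0.35242774; θ=atan2(y, x)=110.7677° ≈ 110.8°

Leg 1: dist=5373.3 km, bearing=55.1°
Leg 2: dist=8827.7 km, bearing=20.3°
Leg 3: dist=9305.3 km, bearing=110.8°
Total: 23506.3 km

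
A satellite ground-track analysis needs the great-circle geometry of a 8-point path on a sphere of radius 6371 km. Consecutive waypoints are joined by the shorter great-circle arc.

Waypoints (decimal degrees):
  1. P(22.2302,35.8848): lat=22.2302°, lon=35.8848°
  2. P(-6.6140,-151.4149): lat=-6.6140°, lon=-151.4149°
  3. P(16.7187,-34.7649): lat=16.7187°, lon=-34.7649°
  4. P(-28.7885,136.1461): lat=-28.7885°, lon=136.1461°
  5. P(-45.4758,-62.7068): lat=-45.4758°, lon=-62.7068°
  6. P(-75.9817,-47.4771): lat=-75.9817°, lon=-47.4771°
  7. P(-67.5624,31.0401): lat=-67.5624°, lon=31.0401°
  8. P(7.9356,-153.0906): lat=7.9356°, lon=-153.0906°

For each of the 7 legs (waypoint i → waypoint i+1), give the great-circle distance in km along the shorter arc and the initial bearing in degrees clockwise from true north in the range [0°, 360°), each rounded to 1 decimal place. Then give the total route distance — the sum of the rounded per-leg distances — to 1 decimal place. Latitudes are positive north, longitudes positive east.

Leg 1: dist=18110.2 km, bearing=25.4°
Leg 2: dist=13051.8 km, bearing=74.6°
Leg 3: dist=18382.7 km, bearing=146.9°
Leg 4: dist=11540.0 km, bearing=166.5°
Leg 5: dist=3466.2 km, bearing=172.9°
Leg 6: dist=2643.1 km, bearing=111.9°
Leg 7: dist=13377.6 km, bearing=175.3°
Total: 80571.6 km

Leg 1: φ1=0.3879902, φ2=-0.1154361, Δφ=-0.5034263, Δλ=-3.2689965 rad; a=sin²(Δφ/2)+cosφ1·cosφ2·sin²(Δλ/2)=0.9778169793; c=2·atan2(√a, √(1-a))=2.842600893; dist=6371·c=18110.210 ≈ 18110.2 km; running total=18110.2 km
Leg 1 bearing: y=sinΔλ·cosφ2=0.12621379, x=cosφ1·sinφ2-sinφ1·cosφ2·cosΔλ=0.26614623; θ=atan2(y, x)=25.3716° ≈ 25.4°
Leg 2: φ1=-0.1154361, φ2=0.2917964, Δφ=0.4072324, Δλ=2.0359266 rad; a=sin²(Δφ/2)+cosφ1·cosφ2·sin²(Δλ/2)=0.7299270074; c=2·atan2(√a, √(1-a))=2.048627120; dist=6371·c=13051.803 ≈ 13051.8 km; running total=31162.0 km
Leg 2 bearing: y=sinΔλ·cosφ2=0.85598258, x=cosφ1·sinφ2-sinφ1·cosφ2·cosΔλ=0.23627971; θ=atan2(y, x)=74.5687° ≈ 74.6°
Leg 3: φ1=0.2917964, φ2=-0.5024541, Δφ=-0.7942505, Δλ=2.9829597 rad; a=sin²(Δφ/2)+cosφ1·cosφ2·sin²(Δλ/2)=0.9836773776; c=2·atan2(√a, √(1-a))=2.885372334; dist=6371·c=18382.707 ≈ 18382.7 km; running total=49544.7 km
Leg 3 bearing: y=sinΔλ·cosφ2=0.13844412, x=cosφ1·sinφ2-sinφ1·cosφ2·cosΔλ=-0.21226871; θ=atan2(y, x)=146.8871° ≈ 146.9°
Leg 4: φ1=-0.5024541, φ2=-0.7937024, Δφ=-0.2912483, Δλ=-3.4706378 rad; a=sin²(Δφ/2)+cosφ1·cosφ2·sin²(Δλ/2)=0.6191153978; c=2·atan2(√a, √(1-a))=1.811340117; dist=6371·c=11540.048 ≈ 11540.0 km; running total=61084.7 km
Leg 4 bearing: y=sinΔλ·cosφ2=0.22658885, x=cosφ1·sinφ2-sinφ1·cosφ2·cosΔλ=-0.94440647; θ=atan2(y, x)=166.5082° ≈ 166.5°
Leg 5: φ1=-0.7937024, φ2=-1.3261308, Δφ=-0.5324284, Δλ=0.2658084 rad; a=sin²(Δφ/2)+cosφ1·cosφ2·sin²(Δλ/2)=0.0721941771; c=2·atan2(√a, √(1-a))=0.544064984; dist=6371·c=3466.238 ≈ 3466.2 km; running total=64550.9 km
Leg 5 bearing: y=sinΔλ·cosφ2=0.06363172, x=cosφ1·sinφ2-sinφ1·cosφ2·cosΔλ=-0.51369224; θ=atan2(y, x)=172.9387° ≈ 172.9°
Leg 6: φ1=-1.3261308, φ2=-1.1791863, Δφ=0.1469445, Δλ=1.3703837 rad; a=sin²(Δφ/2)+cosφ1·cosφ2·sin²(Δλ/2)=0.0424130066; c=2·atan2(√a, √(1-a))=0.414856952; dist=6371·c=2643.054 ≈ 2643.1 km; running total=67194.0 km
Leg 6 bearing: y=sinΔλ·cosφ2=0.37403757, x=cosφ1·sinφ2-sinφ1·cosφ2·cosΔλ=-0.15017480; θ=atan2(y, x)=111.8753° ≈ 111.9°
Leg 7: φ1=-1.1791863, φ2=0.1385023, Δφ=1.3176887, Δλ=-3.2136870 rad; a=sin²(Δφ/2)+cosφ1·cosφ2·sin²(Δλ/2)=0.7523241466; c=2·atan2(√a, √(1-a))=2.099770857; dist=6371·c=13377.640 ≈ 13377.6 km; running total=80571.6 km
Leg 7 bearing: y=sinΔλ·cosφ2=0.07134209, x=cosφ1·sinφ2-sinφ1·cosφ2·cosΔλ=-0.86037225; θ=atan2(y, x)=175.2599° ≈ 175.3°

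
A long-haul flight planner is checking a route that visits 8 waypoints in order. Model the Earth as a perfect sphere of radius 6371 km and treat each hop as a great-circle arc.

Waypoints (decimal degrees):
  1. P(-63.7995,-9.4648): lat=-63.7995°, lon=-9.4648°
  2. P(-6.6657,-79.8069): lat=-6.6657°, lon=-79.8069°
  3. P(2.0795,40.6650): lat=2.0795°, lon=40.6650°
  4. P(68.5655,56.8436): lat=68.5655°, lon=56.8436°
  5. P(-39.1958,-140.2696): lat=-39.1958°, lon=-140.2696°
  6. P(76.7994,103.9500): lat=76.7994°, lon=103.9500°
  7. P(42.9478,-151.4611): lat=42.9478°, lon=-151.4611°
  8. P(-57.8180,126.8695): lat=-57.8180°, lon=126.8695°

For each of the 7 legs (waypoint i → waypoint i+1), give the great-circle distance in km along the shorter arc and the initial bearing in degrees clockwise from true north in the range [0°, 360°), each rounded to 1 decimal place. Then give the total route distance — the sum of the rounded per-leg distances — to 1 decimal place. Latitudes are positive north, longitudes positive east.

Leg 1: dist=8386.7 km, bearing=284.9°
Leg 2: dist=13399.2 km, bearing=91.5°
Leg 3: dist=7493.1 km, bearing=6.3°
Leg 4: dist=16590.0 km, bearing=26.4°
Leg 5: dist=14878.8 km, bearing=343.4°
Leg 6: dist=5737.0 km, bearing=64.7°
Leg 7: dist=13492.8 km, bearing=218.1°
Total: 79977.6 km

Leg 1: φ1=-1.1135113, φ2=-0.1163384, Δφ=0.9971729, Δλ=-1.2277012 rad; a=sin²(Δφ/2)+cosφ1·cosφ2·sin²(Δλ/2)=0.3741637189; c=2·atan2(√a, √(1-a))=1.316388271; dist=6371·c=8386.710 ≈ 8386.7 km; running total=8386.7 km
Leg 1 bearing: y=sinΔλ·cosφ2=-0.93535227, x=cosφ1·sinφ2-sinφ1·cosφ2·cosΔλ=0.24854991; θ=atan2(y, x)=-75.1188° <0 so +360° → 284.8812° ≈ 284.9°
Leg 2: φ1=-0.1163384, φ2=0.0362941, Δφ=0.1526325, Δλ=2.1026313 rad; a=sin²(Δφ/2)+cosφ1·cosφ2·sin²(Δλ/2)=0.7537840169; c=2·atan2(√a, √(1-a))=2.103156185; dist=6371·c=13399.208 ≈ 13399.2 km; running total=21785.9 km
Leg 2 bearing: y=sinΔλ·cosφ2=0.86131037, x=cosφ1·sinφ2-sinφ1·cosφ2·cosΔλ=-0.02278441; θ=atan2(y, x)=91.5153° ≈ 91.5°
Leg 3: φ1=0.0362941, φ2=1.1966937, Δφ=1.1603996, Δλ=0.2823698 rad; a=sin²(Δφ/2)+cosφ1·cosφ2·sin²(Δλ/2)=0.3077447234; c=2·atan2(√a, √(1-a))=1.176118772; dist=6371·c=7493.053 ≈ 7493.1 km; running total=29279.0 km
Leg 3 bearing: y=sinΔλ·cosφ2=0.10182269, x=cosφ1·sinφ2-sinφ1·cosφ2·cosΔλ=0.91748775; θ=atan2(y, x)=6.3328° ≈ 6.3°
Leg 4: φ1=1.1966937, φ2=-0.6840958, Δφ=-1.8807895, Δλ=-3.4402743 rad; a=sin²(Δφ/2)+cosφ1·cosφ2·sin²(Δλ/2)=0.9294671088; c=2·atan2(√a, √(1-a))=2.603981095; dist=6371·c=16589.964 ≈ 16590.0 km; running total=45869.0 km
Leg 4 bearing: y=sinΔλ·cosφ2=0.22804920, x=cosφ1·sinφ2-sinφ1·cosφ2·cosΔλ=0.45850362; θ=atan2(y, x)=26.4447° ≈ 26.4°
Leg 5: φ1=-0.6840958, φ2=1.3404024, Δφ=2.0244982, Δλ=4.2624361 rad; a=sin²(Δφ/2)+cosφ1·cosφ2·sin²(Δλ/2)=0.8461226385; c=2·atan2(√a, √(1-a))=2.335392013; dist=6371·c=14878.783 ≈ 14878.8 km; running total=60747.8 km
Leg 5 bearing: y=sinΔλ·cosφ2=-0.20563174, x=cosφ1·sinφ2-sinφ1·cosφ2·cosΔλ=0.69174566; θ=atan2(y, x)=-16.5554° <0 so +360° → 343.4446° ≈ 343.4°
Leg 6: φ1=1.3404024, φ2=0.7495805, Δφ=-0.5908219, Δλ=-4.4577646 rad; a=sin²(Δφ/2)+cosφ1·cosφ2·sin²(Δλ/2)=0.1893872954; c=2·atan2(√a, √(1-a))=0.900490835; dist=6371·c=5737.027 ≈ 5737.0 km; running total=66484.8 km
Leg 6 bearing: y=sinΔλ·cosφ2=0.70837440, x=cosφ1·sinφ2-sinφ1·cosφ2·cosΔλ=0.33508909; θ=atan2(y, x)=64.6840° ≈ 64.7°
Leg 7: φ1=0.7495805, φ2=-1.0091145, Δφ=-1.7586950, Δλ=4.8577854 rad; a=sin²(Δφ/2)+cosφ1·cosφ2·sin²(Δλ/2)=0.7600839837; c=2·atan2(√a, √(1-a))=2.117843934; dist=6371·c=13492.784 ≈ 13492.8 km; running total=79977.6 km
Leg 7 bearing: y=sinΔλ·cosφ2=-0.52699060, x=cosφ1·sinφ2-sinφ1·cosφ2·cosΔλ=-0.67209091; θ=atan2(y, x)=-141.8998° <0 so +360° → 218.1002° ≈ 218.1°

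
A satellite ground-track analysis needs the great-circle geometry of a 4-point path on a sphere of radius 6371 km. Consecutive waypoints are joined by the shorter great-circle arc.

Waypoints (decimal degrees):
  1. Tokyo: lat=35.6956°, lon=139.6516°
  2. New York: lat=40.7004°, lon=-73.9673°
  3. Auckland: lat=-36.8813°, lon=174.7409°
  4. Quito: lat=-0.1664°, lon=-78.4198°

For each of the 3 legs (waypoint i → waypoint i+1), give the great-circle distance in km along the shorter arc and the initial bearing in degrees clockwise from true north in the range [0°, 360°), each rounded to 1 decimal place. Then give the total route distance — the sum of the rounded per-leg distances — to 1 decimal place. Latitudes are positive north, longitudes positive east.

Leg 1: dist=10852.4 km, bearing=25.1°
Leg 2: dist=14199.9 km, bearing=250.4°
Leg 3: dist=11485.9 km, bearing=100.4°
Total: 36538.2 km

Leg 1: φ1=0.6230057, φ2=0.7103560, Δφ=0.0873502, Δλ=-3.7283531 rad; a=sin²(Δφ/2)+cosφ1·cosφ2·sin²(Δλ/2)=0.5661136877; c=2·atan2(√a, √(1-a))=1.703412078; dist=6371·c=10852.438 ≈ 10852.4 km; running total=10852.4 km
Leg 1 bearing: y=sinΔλ·cosφ2=0.41975089, x=cosφ1·sinφ2-sinφ1·cosφ2·cosΔλ=0.89795607; θ=atan2(y, x)=25.0538° ≈ 25.1°
Leg 2: φ1=0.7103560, φ2=-0.6437001, Δφ=-1.3540561, Δλ=4.3407770 rad; a=sin²(Δφ/2)+cosφ1·cosφ2·sin²(Δλ/2)=0.8057827708; c=2·atan2(√a, √(1-a))=2.228834116; dist=6371·c=14199.902 ≈ 14199.9 km; running total=25052.3 km
Leg 2 bearing: y=sinΔλ·cosφ2=-0.74528329, x=cosφ1·sinφ2-sinφ1·cosφ2·cosΔλ=-0.26559443; θ=atan2(y, x)=-109.6144° <0 so +360° → 250.3856° ≈ 250.4°
Leg 3: φ1=-0.6437001, φ2=-0.0029042, Δφ=0.6407959, Δλ=-4.4184878 rad; a=sin²(Δφ/2)+cosφ1·cosφ2·sin²(Δλ/2)=0.6149860629; c=2·atan2(√a, √(1-a))=1.802845368; dist=6371·c=11485.928 ≈ 11485.9 km; running total=36538.2 km
Leg 3 bearing: y=sinΔλ·cosφ2=0.95711698, x=cosφ1·sinφ2-sinφ1·cosφ2·cosΔλ=-0.17618144; θ=atan2(y, x)=100.4300° ≈ 100.4°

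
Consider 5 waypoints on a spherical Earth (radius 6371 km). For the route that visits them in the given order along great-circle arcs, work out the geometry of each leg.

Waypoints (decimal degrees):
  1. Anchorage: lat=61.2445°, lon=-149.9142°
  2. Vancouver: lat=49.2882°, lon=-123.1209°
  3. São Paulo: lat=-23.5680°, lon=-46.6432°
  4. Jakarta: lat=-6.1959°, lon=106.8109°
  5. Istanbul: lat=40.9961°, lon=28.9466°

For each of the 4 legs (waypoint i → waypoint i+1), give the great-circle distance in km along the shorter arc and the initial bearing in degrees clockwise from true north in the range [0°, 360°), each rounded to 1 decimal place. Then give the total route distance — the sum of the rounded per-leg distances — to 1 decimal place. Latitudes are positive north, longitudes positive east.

Leg 1: dist=2130.3 km, bearing=116.4°
Leg 2: dist=11052.5 km, bearing=115.4°
Leg 3: dist=15626.8 km, bearing=135.7°
Leg 4: dist=9452.9 km, bearing=312.2°
Total: 38262.5 km

Leg 1: φ1=1.0689182, φ2=0.8602414, Δφ=-0.2086768, Δλ=0.4676313 rad; a=sin²(Δφ/2)+cosφ1·cosφ2·sin²(Δλ/2)=0.0276911009; c=2·atan2(√a, √(1-a))=0.334368320; dist=6371·c=2130.261 ≈ 2130.3 km; running total=2130.3 km
Leg 1 bearing: y=sinΔλ·cosφ2=0.29401884, x=cosφ1·sinφ2-sinφ1·cosφ2·cosΔλ=-0.14577428; θ=atan2(y, x)=116.3722° ≈ 116.4°
Leg 2: φ1=0.8602414, φ2=-0.4113392, Δφ=-1.2715806, Δλ=1.3347877 rad; a=sin²(Δφ/2)+cosφ1·cosφ2·sin²(Δλ/2)=0.5816428083; c=2·atan2(√a, √(1-a))=1.734816382; dist=6371·c=11052.515 ≈ 11052.5 km; running total=13182.8 km
Leg 2 bearing: y=sinΔλ·cosφ2=0.89117749, x=cosφ1·sinφ2-sinφ1·cosφ2·cosΔλ=-0.42324992; θ=atan2(y, x)=115.4046° ≈ 115.4°
Leg 3: φ1=-0.4113392, φ2=-0.1081389, Δφ=0.3032003, Δλ=2.6782793 rad; a=sin²(Δφ/2)+cosφ1·cosφ2·sin²(Δλ/2)=0.8860066194; c=2·atan2(√a, √(1-a))=2.452798844; dist=6371·c=15626.781 ≈ 15626.8 km; running total=28809.6 km
Leg 3 bearing: y=sinΔλ·cosφ2=0.44430404, x=cosφ1·sinφ2-sinφ1·cosφ2·cosΔλ=-0.45452115; θ=atan2(y, x)=135.6513° ≈ 135.7°
Leg 4: φ1=-0.1081389, φ2=0.7155169, Δφ=0.8236558, Δλ=-1.3589884 rad; a=sin²(Δφ/2)+cosφ1·cosφ2·sin²(Δλ/2)=0.4565291423; c=2·atan2(√a, √(1-a))=1.483744707; dist=6371·c=9452.938 ≈ 9452.9 km; running total=38262.5 km
Leg 4 bearing: y=sinΔλ·cosφ2=-0.73788732, x=cosφ1·sinφ2-sinφ1·cosφ2·cosΔλ=0.66930071; θ=atan2(y, x)=-47.7904° <0 so +360° → 312.2096° ≈ 312.2°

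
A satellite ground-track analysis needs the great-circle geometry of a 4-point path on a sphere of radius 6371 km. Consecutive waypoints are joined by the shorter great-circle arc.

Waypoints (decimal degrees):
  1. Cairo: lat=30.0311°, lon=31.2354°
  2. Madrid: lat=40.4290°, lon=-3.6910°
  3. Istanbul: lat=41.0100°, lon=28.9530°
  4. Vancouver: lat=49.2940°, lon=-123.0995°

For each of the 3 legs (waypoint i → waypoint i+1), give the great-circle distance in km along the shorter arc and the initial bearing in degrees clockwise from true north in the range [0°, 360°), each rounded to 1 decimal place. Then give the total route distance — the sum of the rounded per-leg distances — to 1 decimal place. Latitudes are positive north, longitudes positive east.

Leg 1: φ1=0.5241416, φ2=0.7056192, Δφ=0.1814776, Δλ=-0.6095807 rad; a=sin²(Δφ/2)+cosφ1·cosφ2·sin²(Δλ/2)=0.0675596670; c=2·atan2(√a, √(1-a))=0.525883732; dist=6371·c=3350.405 ≈ 3350.4 km; running total=3350.4 km
Leg 1 bearing: y=sinΔλ·cosφ2=-0.43581087, x=cosφ1·sinφ2-sinφ1·cosφ2·cosΔλ=0.24909901; θ=atan2(y, x)=-60.2488° <0 so +360° → 299.7512° ≈ 299.8°
Leg 2: φ1=0.7056192, φ2=0.7157595, Δφ=0.0101404, Δλ=0.5697453 rad; a=sin²(Δφ/2)+cosφ1·cosφ2·sin²(Δλ/2)=0.0453927066; c=2·atan2(√a, √(1-a))=0.429402695; dist=6371·c=2735.725 ≈ 2735.7 km; running total=6086.1 km
Leg 2 bearing: y=sinΔλ·cosφ2=0.40704185, x=cosφ1·sinφ2-sinφ1·cosφ2·cosΔλ=0.08744010; θ=atan2(y, x)=77.8761° ≈ 77.9°
Leg 3: φ1=0.7157595, φ2=0.8603426, Δφ=0.1445831, Δλ=-2.6538168 rad; a=sin²(Δφ/2)+cosφ1·cosφ2·sin²(Δλ/2)=0.4686503631; c=2·atan2(√a, √(1-a))=1.508055900; dist=6371·c=9607.824 ≈ 9607.8 km; running total=15693.9 km
Leg 3 bearing: y=sinΔλ·cosφ2=-0.30565116, x=cosφ1·sinφ2-sinφ1·cosφ2·cosΔλ=0.95007693; θ=atan2(y, x)=-17.8336° <0 so +360° → 342.1664° ≈ 342.2°

Leg 1: dist=3350.4 km, bearing=299.8°
Leg 2: dist=2735.7 km, bearing=77.9°
Leg 3: dist=9607.8 km, bearing=342.2°
Total: 15693.9 km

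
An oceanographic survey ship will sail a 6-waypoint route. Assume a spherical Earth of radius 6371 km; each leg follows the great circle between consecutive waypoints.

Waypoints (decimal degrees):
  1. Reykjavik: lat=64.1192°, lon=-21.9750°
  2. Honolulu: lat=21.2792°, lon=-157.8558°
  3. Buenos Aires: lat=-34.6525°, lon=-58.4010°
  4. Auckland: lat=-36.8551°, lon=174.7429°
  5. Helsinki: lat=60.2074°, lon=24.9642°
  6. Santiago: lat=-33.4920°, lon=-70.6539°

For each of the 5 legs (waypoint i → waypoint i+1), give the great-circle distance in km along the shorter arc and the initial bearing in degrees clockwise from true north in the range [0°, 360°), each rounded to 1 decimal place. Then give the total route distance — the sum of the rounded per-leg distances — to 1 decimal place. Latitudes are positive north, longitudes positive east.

Leg 1: dist=9787.6 km, bearing=319.5°
Leg 2: dist=12165.5 km, bearing=120.6°
Leg 3: dist=10350.2 km, bearing=219.9°
Leg 4: dist=16654.2 km, bearing=330.2°
Leg 5: dist=13487.4 km, bearing=256.2°
Total: 62444.9 km

Leg 1: φ1=1.1190912, φ2=0.3713921, Δφ=-0.7476991, Δλ=-2.3715674 rad; a=sin²(Δφ/2)+cosφ1·cosφ2·sin²(Δλ/2)=0.4827411419; c=2·atan2(√a, √(1-a))=1.536271752; dist=6371·c=9787.587 ≈ 9787.6 km; running total=9787.6 km
Leg 1 bearing: y=sinΔλ·cosφ2=-0.64869178, x=cosφ1·sinφ2-sinφ1·cosφ2·cosΔλ=0.76026805; θ=atan2(y, x)=-40.4722° <0 so +360° → 319.5278° ≈ 319.5°
Leg 2: φ1=0.3713921, φ2=-0.6048002, Δφ=-0.9761923, Δλ=1.7358137 rad; a=sin²(Δφ/2)+cosφ1·cosφ2·sin²(Δλ/2)=0.6661346803; c=2·atan2(√a, √(1-a))=1.909504947; dist=6371·c=12165.456 ≈ 12165.5 km; running total=21953.1 km
Leg 2 bearing: y=sinΔλ·cosφ2=0.81144088, x=cosφ1·sinφ2-sinφ1·cosφ2·cosΔλ=-0.48079181; θ=atan2(y, x)=120.6474° ≈ 120.6°
Leg 3: φ1=-0.6048002, φ2=-0.6432428, Δφ=-0.0384426, Δλ=4.0691287 rad; a=sin²(Δφ/2)+cosφ1·cosφ2·sin²(Δλ/2)=0.5268820187; c=2·atan2(√a, √(1-a))=1.624586299; dist=6371·c=10350.239 ≈ 10350.2 km; running total=32303.3 km
Leg 3 bearing: y=sinΔλ·cosφ2=-0.64023954, x=cosφ1·sinφ2-sinφ1·cosφ2·cosΔλ=-0.76629156; θ=atan2(y, x)=-140.1211° <0 so +360° → 219.8789° ≈ 219.9°
Leg 4: φ1=-0.6432428, φ2=1.0508174, Δφ=1.6940602, Δλ=-2.6141315 rad; a=sin²(Δφ/2)+cosφ1·cosφ2·sin²(Δλ/2)=0.9320253916; c=2·atan2(√a, √(1-a))=2.614058042; dist=6371·c=16654.164 ≈ 16654.2 km; running total=48957.5 km
Leg 4 bearing: y=sinΔλ·cosφ2=-0.25009106, x=cosφ1·sinφ2-sinφ1·cosφ2·cosΔλ=0.43688752; θ=atan2(y, x)=-29.7885° <0 so +360° → 330.2115° ≈ 330.2°
Leg 5: φ1=1.0508174, φ2=-0.5845457, Δφ=-1.6353630, Δλ=-1.6688507 rad; a=sin²(Δφ/2)+cosφ1·cosφ2·sin²(Δλ/2)=0.7597256860; c=2·atan2(√a, √(1-a))=2.117005107; dist=6371·c=13487.440 ≈ 13487.4 km; running total=62444.9 km
Leg 5 bearing: y=sinΔλ·cosφ2=-0.82995696, x=cosφ1·sinφ2-sinφ1·cosφ2·cosΔλ=-0.20332663; θ=atan2(y, x)=-103.7655° <0 so +360° → 256.2345° ≈ 256.2°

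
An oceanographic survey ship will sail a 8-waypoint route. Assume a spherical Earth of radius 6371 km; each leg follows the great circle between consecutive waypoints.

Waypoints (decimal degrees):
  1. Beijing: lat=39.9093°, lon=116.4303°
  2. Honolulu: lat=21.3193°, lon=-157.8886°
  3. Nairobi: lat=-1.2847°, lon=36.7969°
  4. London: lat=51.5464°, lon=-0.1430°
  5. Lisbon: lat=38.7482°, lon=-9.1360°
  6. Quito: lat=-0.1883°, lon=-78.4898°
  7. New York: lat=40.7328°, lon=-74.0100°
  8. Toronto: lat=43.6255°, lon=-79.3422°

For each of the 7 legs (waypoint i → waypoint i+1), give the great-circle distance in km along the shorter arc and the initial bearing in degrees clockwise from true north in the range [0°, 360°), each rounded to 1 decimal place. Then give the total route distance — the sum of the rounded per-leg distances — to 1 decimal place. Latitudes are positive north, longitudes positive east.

Leg 1: dist=8152.5 km, bearing=75.9°
Leg 2: dist=17277.0 km, bearing=322.5°
Leg 3: dist=6822.5 km, bearing=334.8°
Leg 4: dist=1585.5 km, bearing=209.7°
Leg 5: dist=8246.3 km, bearing=256.6°
Leg 6: dist=4572.7 km, bearing=5.2°
Leg 7: dist=544.3 km, bearing=308.0°
Total: 47200.8 km

Leg 1: φ1=0.6965487, φ2=0.3720920, Δφ=-0.3244567, Δλ=-4.7877680 rad; a=sin²(Δφ/2)+cosφ1·cosφ2·sin²(Δλ/2)=0.3564667295; c=2·atan2(√a, √(1-a))=1.279633252; dist=6371·c=8152.543 ≈ 8152.5 km; running total=8152.5 km
Leg 1 bearing: y=sinΔλ·cosφ2=0.92892348, x=cosφ1·sinφ2-sinφ1·cosφ2·cosΔλ=0.23386741; θ=atan2(y, x)=75.8688° ≈ 75.9°
Leg 2: φ1=0.3720920, φ2=-0.0224222, Δφ=-0.3945142, Δλ=3.3979030 rad; a=sin²(Δφ/2)+cosφ1·cosφ2·sin²(Δλ/2)=0.9545305069; c=2·atan2(√a, √(1-a))=2.711821232; dist=6371·c=17277.013 ≈ 17277.0 km; running total=25429.5 km
Leg 2 bearing: y=sinΔλ·cosφ2=-0.25344942, x=cosφ1·sinφ2-sinφ1·cosφ2·cosΔλ=0.33071357; θ=atan2(y, x)=-37.4655° <0 so +360° → 322.5345° ≈ 322.5°
Leg 3: φ1=-0.0224222, φ2=0.8996544, Δφ=0.9220766, Δλ=-0.6447229 rad; a=sin²(Δφ/2)+cosφ1·cosφ2·sin²(Δλ/2)=0.2603171644; c=2·atan2(√a, √(1-a))=1.070864544; dist=6371·c=6822.478 ≈ 6822.5 km; running total=32252.0 km
Leg 3 bearing: y=sinΔλ·cosφ2=-0.37373595, x=cosφ1·sinφ2-sinφ1·cosφ2·cosΔλ=0.79405919; θ=atan2(y, x)=-25.2047° <0 so +360° → 334.7953° ≈ 334.8°
Leg 4: φ1=0.8996544, φ2=0.6762837, Δφ=-0.2233707, Δλ=-0.1569575 rad; a=sin²(Δφ/2)+cosφ1·cosφ2·sin²(Δλ/2)=0.0154028324; c=2·atan2(√a, √(1-a))=0.248857959; dist=6371·c=1585.474 ≈ 1585.5 km; running total=33837.5 km
Leg 4 bearing: y=sinΔλ·cosφ2=-0.12190978, x=cosφ1·sinφ2-sinφ1·cosφ2·cosΔλ=-0.21401016; θ=atan2(y, x)=-150.3322° <0 so +360° → 209.6678° ≈ 209.7°
Leg 5: φ1=0.6762837, φ2=-0.0032865, Δφ=-0.6795701, Δλ=-1.2104522 rad; a=sin²(Δφ/2)+cosφ1·cosφ2·sin²(Δλ/2)=0.3635335698; c=2·atan2(√a, √(1-a))=1.294356001; dist=6371·c=8246.342 ≈ 8246.3 km; running total=42083.8 km
Leg 5 bearing: y=sinΔλ·cosφ2=-0.93577047, x=cosφ1·sinφ2-sinφ1·cosφ2·cosΔλ=-0.22325160; θ=atan2(y, x)=-103.4185° <0 so +360° → 256.5815° ≈ 256.6°
Leg 6: φ1=-0.0032865, φ2=0.7109215, Δφ=0.7142079, Δλ=0.0781873 rad; a=sin²(Δφ/2)+cosφ1·cosφ2·sin²(Δλ/2)=0.1233513488; c=2·atan2(√a, √(1-a))=0.717735005; dist=6371·c=4572.690 ≈ 4572.7 km; running total=46656.5 km
Leg 6 bearing: y=sinΔλ·cosφ2=0.05918690, x=cosφ1·sinφ2-sinφ1·cosφ2·cosΔλ=0.65501152; θ=atan2(y, x)=5.1632° ≈ 5.2°
Leg 7: φ1=0.7109215, φ2=0.7614086, Δφ=0.0504871, Δλ=-0.0930644 rad; a=sin²(Δφ/2)+cosφ1·cosφ2·sin²(Δλ/2)=0.0018239196; c=2·atan2(√a, √(1-a))=0.085440731; dist=6371·c=544.343 ≈ 544.3 km; running total=47200.8 km
Leg 7 bearing: y=sinΔλ·cosφ2=-0.06726888, x=cosφ1·sinφ2-sinφ1·cosφ2·cosΔλ=0.05250971; θ=atan2(y, x)=-52.0246° <0 so +360° → 307.9754° ≈ 308.0°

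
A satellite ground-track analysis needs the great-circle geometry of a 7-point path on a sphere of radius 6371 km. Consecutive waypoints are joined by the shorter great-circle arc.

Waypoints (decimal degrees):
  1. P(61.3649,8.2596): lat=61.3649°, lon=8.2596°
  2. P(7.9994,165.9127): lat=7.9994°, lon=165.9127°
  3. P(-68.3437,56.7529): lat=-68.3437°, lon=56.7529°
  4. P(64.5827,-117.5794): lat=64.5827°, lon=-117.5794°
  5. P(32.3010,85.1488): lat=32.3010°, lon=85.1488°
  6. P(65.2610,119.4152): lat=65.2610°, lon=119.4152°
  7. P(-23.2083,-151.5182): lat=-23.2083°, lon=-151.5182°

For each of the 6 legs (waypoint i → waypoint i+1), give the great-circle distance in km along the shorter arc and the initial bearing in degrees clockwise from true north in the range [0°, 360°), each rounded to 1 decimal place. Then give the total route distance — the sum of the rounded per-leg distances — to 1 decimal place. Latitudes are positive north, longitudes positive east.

Leg 1: φ1=1.0710196, φ2=0.1396159, Δφ=-0.9314037, Δλ=2.7515657 rad; a=sin²(Δφ/2)+cosφ1·cosφ2·sin²(Δλ/2)=0.6583921547; c=2·atan2(√a, √(1-a))=1.893133587; dist=6371·c=12061.154 ≈ 12061.2 km; running total=12061.2 km
Leg 1 bearing: y=sinΔλ·cosφ2=0.37651372, x=cosφ1·sinφ2-sinφ1·cosφ2·cosΔλ=0.87056598; θ=atan2(y, x)=23.3881° ≈ 23.4°
Leg 2: φ1=0.1396159, φ2=-1.1928226, Δφ=-1.3324385, Δλ=-1.9051979 rad; a=sin²(Δφ/2)+cosφ1·cosφ2·sin²(Δλ/2)=0.6246405077; c=2·atan2(√a, √(1-a))=1.822734089; dist=6371·c=11612.639 ≈ 11612.6 km; running total=23673.8 km
Leg 2 bearing: y=sinΔλ·cosφ2=-0.34859583, x=cosφ1·sinφ2-sinφ1·cosφ2·cosΔλ=-0.90351532; θ=atan2(y, x)=-158.9023° <0 so +360° → 201.0977° ≈ 201.1°
Leg 3: φ1=-1.1928226, φ2=1.1271808, Δφ=2.3200033, Δλ=-3.0426726 rad; a=sin²(Δφ/2)+cosφ1·cosφ2·sin²(Δλ/2)=0.9985360119; c=2·atan2(√a, √(1-a))=3.065049774; dist=6371·c=19527.432 ≈ 19527.4 km; running total=43201.2 km
Leg 3 bearing: y=sinΔλ·cosφ2=-0.04238805, x=cosφ1·sinφ2-sinφ1·cosφ2·cosΔλ=-0.06364458; θ=atan2(y, x)=-146.3359° <0 so +360° → 213.6641° ≈ 213.7°
Leg 4: φ1=1.1271808, φ2=0.5637588, Δφ=-0.5634220, Δλ=3.5382746 rad; a=sin²(Δφ/2)+cosφ1·cosφ2·sin²(Δλ/2)=0.4259871579; c=2·atan2(√a, √(1-a))=1.422224662; dist=6371·c=9060.993 ≈ 9061.0 km; running total=52262.2 km
Leg 4 bearing: y=sinΔλ·cosφ2=-0.32657180, x=cosφ1·sinφ2-sinφ1·cosφ2·cosΔλ=0.93350911; θ=atan2(y, x)=-19.2815° <0 so +360° → 340.7185° ≈ 340.7°
Leg 5: φ1=0.5637588, φ2=1.1390193, Δφ=0.5752605, Δλ=0.5980615 rad; a=sin²(Δφ/2)+cosφ1·cosφ2·sin²(Δλ/2)=0.1111730421; c=2·atan2(√a, √(1-a))=0.679870858; dist=6371·c=4331.457 ≈ 4331.5 km; running total=56593.7 km
Leg 5 bearing: y=sinΔλ·cosφ2=0.23562464, x=cosφ1·sinφ2-sinφ1·cosφ2·cosΔλ=0.58286827; θ=atan2(y, x)=22.0110° ≈ 22.0°
Leg 6: φ1=1.1390193, φ2=-0.4050612, Δφ=-1.5440806, Δλ=-4.7286799 rad; a=sin²(Δφ/2)+cosφ1·cosφ2·sin²(Δλ/2)=0.6758213472; c=2·atan2(√a, √(1-a))=1.930121617; dist=6371·c=12296.805 ≈ 12296.8 km; running total=68890.5 km
Leg 6 bearing: y=sinΔλ·cosφ2=0.91895631, x=cosφ1·sinφ2-sinφ1·cosφ2·cosΔλ=-0.17851253; θ=atan2(y, x)=100.9931° ≈ 101.0°

Leg 1: dist=12061.2 km, bearing=23.4°
Leg 2: dist=11612.6 km, bearing=201.1°
Leg 3: dist=19527.4 km, bearing=213.7°
Leg 4: dist=9061.0 km, bearing=340.7°
Leg 5: dist=4331.5 km, bearing=22.0°
Leg 6: dist=12296.8 km, bearing=101.0°
Total: 68890.5 km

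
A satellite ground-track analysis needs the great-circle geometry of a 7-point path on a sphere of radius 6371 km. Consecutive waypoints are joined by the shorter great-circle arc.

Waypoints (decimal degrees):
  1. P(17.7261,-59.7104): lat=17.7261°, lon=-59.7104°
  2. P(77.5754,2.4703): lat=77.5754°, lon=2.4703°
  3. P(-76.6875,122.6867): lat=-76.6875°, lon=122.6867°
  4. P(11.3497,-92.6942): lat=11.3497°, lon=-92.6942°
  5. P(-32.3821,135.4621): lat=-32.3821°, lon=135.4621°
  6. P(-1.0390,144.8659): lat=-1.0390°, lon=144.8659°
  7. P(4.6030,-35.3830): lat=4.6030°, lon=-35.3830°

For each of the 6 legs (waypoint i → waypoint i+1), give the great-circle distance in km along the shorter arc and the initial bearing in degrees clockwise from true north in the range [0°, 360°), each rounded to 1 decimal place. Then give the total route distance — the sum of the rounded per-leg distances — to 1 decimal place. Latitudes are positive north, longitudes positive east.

Leg 1: φ1=0.3093788, φ2=1.3539461, Δφ=1.0445673, Δλ=1.0852579 rad; a=sin²(Δφ/2)+cosφ1·cosφ2·sin²(Δλ/2)=0.3035107075; c=2·atan2(√a, √(1-a))=1.166927782; dist=6371·c=7434.497 ≈ 7434.5 km; running total=7434.5 km
Leg 1 bearing: y=sinΔλ·cosφ2=0.19028789, x=cosφ1·sinφ2-sinφ1·cosφ2·cosΔλ=0.89964346; θ=atan2(y, x)=11.9429° ≈ 11.9°
Leg 2: φ1=1.3539461, φ2=-1.3384494, Δφ=-2.6923955, Δλ=2.0981720 rad; a=sin²(Δφ/2)+cosφ1·cosφ2·sin²(Δλ/2)=0.9876354111; c=2·atan2(√a, √(1-a))=2.918739440; dist=6371·c=18595.289 ≈ 18595.3 km; running total=26029.8 km
Leg 2 bearing: y=sinΔλ·cosφ2=0.19897652, x=cosφ1·sinφ2-sinφ1·cosφ2·cosΔλ=-0.09620378; θ=atan2(y, x)=115.8034° ≈ 115.8°
Leg 3: φ1=-1.3384494, φ2=0.1980896, Δφ=1.5365390, Δλ=-3.7591059 rad; a=sin²(Δφ/2)+cosφ1·cosφ2·sin²(Δλ/2)=0.6877873045; c=2·atan2(√a, √(1-a))=1.955813021; dist=6371·c=12460.485 ≈ 12460.5 km; running total=38490.3 km
Leg 3 bearing: y=sinΔλ·cosφ2=0.56768649, x=cosφ1·sinφ2-sinφ1·cosφ2·cosΔλ=-0.73258157; θ=atan2(y, x)=142.2275° ≈ 142.2°
Leg 4: φ1=0.1980896, φ2=-0.5651743, Δφ=-0.7632639, Δλ=3.9820786 rad; a=sin²(Δφ/2)+cosφ1·cosφ2·sin²(Δλ/2)=0.8288717958; c=2·atan2(√a, √(1-a))=2.288615559; dist=6371·c=14580.770 ≈ 14580.8 km; running total=53071.1 km
Leg 4 bearing: y=sinΔλ·cosφ2=-0.62912147, x=cosφ1·sinφ2-sinφ1·cosφ2·cosΔλ=-0.41422162; θ=atan2(y, x)=-123.3614° <0 so +360° → 236.6386° ≈ 236.6°
Leg 5: φ1=-0.5651743, φ2=-0.0181340, Δφ=0.5470403, Δλ=0.1641273 rad; a=sin²(Δφ/2)+cosφ1·cosφ2·sin²(Δλ/2)=0.0786396214; c=2·atan2(√a, √(1-a))=0.568479045; dist=6371·c=3621.780 ≈ 3621.8 km; running total=56692.9 km
Leg 5 bearing: y=sinΔλ·cosφ2=0.16336453, x=cosφ1·sinφ2-sinφ1·cosφ2·cosΔλ=0.51296565; θ=atan2(y, x)=17.6652° ≈ 17.7°
Leg 6: φ1=-0.0181340, φ2=0.0803375, Δφ=0.0984715, Δλ=-3.1459368 rad; a=sin²(Δφ/2)+cosφ1·cosφ2·sin²(Δλ/2)=0.9990282901; c=2·atan2(√a, √(1-a))=3.079238028; dist=6371·c=19617.825 ≈ 19617.8 km; running total=76310.7 km
Leg 6 bearing: y=sinΔλ·cosφ2=0.00433010, x=cosφ1·sinφ2-sinφ1·cosφ2·cosΔλ=0.06216360; θ=atan2(y, x)=3.9846° ≈ 4.0°

Leg 1: dist=7434.5 km, bearing=11.9°
Leg 2: dist=18595.3 km, bearing=115.8°
Leg 3: dist=12460.5 km, bearing=142.2°
Leg 4: dist=14580.8 km, bearing=236.6°
Leg 5: dist=3621.8 km, bearing=17.7°
Leg 6: dist=19617.8 km, bearing=4.0°
Total: 76310.7 km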